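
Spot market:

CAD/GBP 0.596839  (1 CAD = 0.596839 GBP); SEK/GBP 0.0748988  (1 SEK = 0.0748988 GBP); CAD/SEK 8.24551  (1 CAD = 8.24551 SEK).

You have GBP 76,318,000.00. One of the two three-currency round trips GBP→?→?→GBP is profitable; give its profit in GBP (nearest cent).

Profitable loop is GBP → CAD → SEK → GBP:
GBP 76,318,000.00 ÷ 0.596839 = CAD 127,870,330.19
CAD 127,870,330.19 × 8.24551 = SEK 1,054,356,086.28
SEK 1,054,356,086.28 × 0.0748988 = GBP 78,970,005.64
Profit = GBP 78,970,005.64 − GBP 76,318,000.00

Profit: GBP 2,652,005.64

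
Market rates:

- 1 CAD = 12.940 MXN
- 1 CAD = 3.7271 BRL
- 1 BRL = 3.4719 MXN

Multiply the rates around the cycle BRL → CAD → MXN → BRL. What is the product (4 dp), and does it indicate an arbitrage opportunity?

Around BRL → CAD → MXN → BRL: 1 ÷ 3.7271 × 12.940 ÷ 3.4719 = 0.999991
Product ≈ 1 (deviation 0.001%, within rounding noise).

1.0000 (no arbitrage)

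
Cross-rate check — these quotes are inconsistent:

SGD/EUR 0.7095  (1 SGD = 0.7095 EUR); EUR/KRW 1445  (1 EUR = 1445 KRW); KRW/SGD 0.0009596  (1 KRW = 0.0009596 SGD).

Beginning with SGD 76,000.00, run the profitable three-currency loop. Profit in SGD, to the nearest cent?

Profit: SGD 1,250.82

Profitable loop is SGD → KRW → EUR → SGD:
SGD 76,000.00 ÷ 0.0009596 = KRW 79,199,667
KRW 79,199,667 ÷ 1445 = EUR 54,809.46
EUR 54,809.46 ÷ 0.7095 = SGD 77,250.82
Profit = SGD 77,250.82 − SGD 76,000.00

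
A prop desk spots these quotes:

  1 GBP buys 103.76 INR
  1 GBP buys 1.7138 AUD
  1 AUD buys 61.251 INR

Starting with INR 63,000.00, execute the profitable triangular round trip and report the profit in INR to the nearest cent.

Profit: INR 735.87

Profitable loop is INR → GBP → AUD → INR:
INR 63,000.00 ÷ 103.76 = GBP 607.17
GBP 607.17 × 1.7138 = AUD 1,040.57
AUD 1,040.57 × 61.251 = INR 63,735.87
Profit = INR 63,735.87 − INR 63,000.00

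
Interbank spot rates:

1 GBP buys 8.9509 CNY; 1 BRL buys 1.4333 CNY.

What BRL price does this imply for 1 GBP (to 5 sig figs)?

1 GBP × 8.9509 = 8.9509 CNY
8.9509 CNY ÷ 1.4333 = 6.24496 BRL

GBP/BRL = 6.2450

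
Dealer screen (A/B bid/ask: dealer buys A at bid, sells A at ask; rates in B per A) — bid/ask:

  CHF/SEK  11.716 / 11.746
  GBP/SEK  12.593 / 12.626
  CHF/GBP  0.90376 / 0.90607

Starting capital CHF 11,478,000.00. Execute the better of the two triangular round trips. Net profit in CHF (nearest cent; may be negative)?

Best loop CHF → SEK → GBP → CHF:
CHF 11,478,000.00 × 11.716 (sell CHF at bid) = SEK 134,476,248.00
SEK 134,476,248.00 ÷ 12.626 (buy GBP at ask) = GBP 10,650,740.38
GBP 10,650,740.38 ÷ 0.90607 (buy CHF at ask) = CHF 11,754,875.87

Net profit: CHF 276,875.87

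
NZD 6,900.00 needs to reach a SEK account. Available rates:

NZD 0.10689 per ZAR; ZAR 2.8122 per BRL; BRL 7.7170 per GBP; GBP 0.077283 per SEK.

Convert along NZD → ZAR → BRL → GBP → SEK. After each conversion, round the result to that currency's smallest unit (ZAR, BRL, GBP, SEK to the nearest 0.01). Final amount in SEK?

SEK 38,488.67

NZD 6,900.00 ÷ 0.10689 = ZAR 64,552.34
ZAR 64,552.34 ÷ 2.8122 = BRL 22,954.39
BRL 22,954.39 ÷ 7.7170 = GBP 2,974.52
GBP 2,974.52 ÷ 0.077283 = SEK 38,488.67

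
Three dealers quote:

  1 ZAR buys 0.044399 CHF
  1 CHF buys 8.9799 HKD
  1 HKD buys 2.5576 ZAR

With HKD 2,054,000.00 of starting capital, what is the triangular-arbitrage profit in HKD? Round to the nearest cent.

Profitable loop is HKD → ZAR → CHF → HKD:
HKD 2,054,000.00 × 2.5576 = ZAR 5,253,310.40
ZAR 5,253,310.40 × 0.044399 = CHF 233,241.73
CHF 233,241.73 × 8.9799 = HKD 2,094,487.40
Profit = HKD 2,094,487.40 − HKD 2,054,000.00

Profit: HKD 40,487.40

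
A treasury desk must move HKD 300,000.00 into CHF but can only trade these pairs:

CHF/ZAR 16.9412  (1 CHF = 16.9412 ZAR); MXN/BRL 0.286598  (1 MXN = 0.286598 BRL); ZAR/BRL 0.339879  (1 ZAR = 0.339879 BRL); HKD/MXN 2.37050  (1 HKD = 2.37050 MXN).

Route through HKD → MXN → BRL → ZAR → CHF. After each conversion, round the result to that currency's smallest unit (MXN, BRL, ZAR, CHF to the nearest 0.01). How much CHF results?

HKD 300,000.00 × 2.37050 = MXN 711,150.00
MXN 711,150.00 × 0.286598 = BRL 203,814.17
BRL 203,814.17 ÷ 0.339879 = ZAR 599,666.85
ZAR 599,666.85 ÷ 16.9412 = CHF 35,396.95

CHF 35,396.95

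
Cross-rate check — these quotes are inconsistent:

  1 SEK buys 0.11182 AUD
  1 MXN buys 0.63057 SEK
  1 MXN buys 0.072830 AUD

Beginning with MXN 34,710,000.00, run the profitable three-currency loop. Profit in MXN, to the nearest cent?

Profitable loop is MXN → AUD → SEK → MXN:
MXN 34,710,000.00 × 0.072830 = AUD 2,527,929.30
AUD 2,527,929.30 ÷ 0.11182 = SEK 22,607,130.21
SEK 22,607,130.21 ÷ 0.63057 = MXN 35,851,896.24
Profit = MXN 35,851,896.24 − MXN 34,710,000.00

Profit: MXN 1,141,896.24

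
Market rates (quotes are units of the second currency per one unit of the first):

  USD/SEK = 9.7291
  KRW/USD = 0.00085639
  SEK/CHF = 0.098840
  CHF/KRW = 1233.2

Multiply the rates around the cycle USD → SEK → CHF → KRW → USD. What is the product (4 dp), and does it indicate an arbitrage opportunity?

Around USD → SEK → CHF → KRW → USD: 1 × 9.7291 × 0.098840 × 1233.2 × 0.00085639 = 1.015572
Product > 1; profitable direction is USD → SEK → CHF → KRW → USD.

1.0156 (arbitrage exists)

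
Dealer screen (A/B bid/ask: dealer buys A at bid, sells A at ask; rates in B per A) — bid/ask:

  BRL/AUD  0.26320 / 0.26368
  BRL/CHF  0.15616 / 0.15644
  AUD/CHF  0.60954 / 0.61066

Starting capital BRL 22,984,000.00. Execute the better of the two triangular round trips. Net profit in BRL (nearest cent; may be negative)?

Net profit: BRL 586,342.94

Best loop BRL → AUD → CHF → BRL:
BRL 22,984,000.00 × 0.26320 (sell BRL at bid) = AUD 6,049,388.80
AUD 6,049,388.80 × 0.60954 (sell AUD at bid) = CHF 3,687,344.45
CHF 3,687,344.45 ÷ 0.15644 (buy BRL at ask) = BRL 23,570,342.94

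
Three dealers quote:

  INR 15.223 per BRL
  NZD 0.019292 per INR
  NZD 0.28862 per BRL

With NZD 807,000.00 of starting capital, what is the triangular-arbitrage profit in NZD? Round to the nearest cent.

Profit: NZD 14,154.00

Profitable loop is NZD → BRL → INR → NZD:
NZD 807,000.00 ÷ 0.28862 = BRL 2,796,064.03
BRL 2,796,064.03 × 15.223 = INR 42,564,482.71
INR 42,564,482.71 × 0.019292 = NZD 821,154.00
Profit = NZD 821,154.00 − NZD 807,000.00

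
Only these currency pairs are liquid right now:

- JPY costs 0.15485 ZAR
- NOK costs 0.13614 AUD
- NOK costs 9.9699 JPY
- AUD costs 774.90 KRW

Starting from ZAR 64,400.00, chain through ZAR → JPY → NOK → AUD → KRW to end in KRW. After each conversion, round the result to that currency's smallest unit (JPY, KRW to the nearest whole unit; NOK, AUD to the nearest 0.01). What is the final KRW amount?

ZAR 64,400.00 ÷ 0.15485 = JPY 415,886
JPY 415,886 ÷ 9.9699 = NOK 41,714.16
NOK 41,714.16 × 0.13614 = AUD 5,678.97
AUD 5,678.97 × 774.90 = KRW 4,400,634

KRW 4,400,634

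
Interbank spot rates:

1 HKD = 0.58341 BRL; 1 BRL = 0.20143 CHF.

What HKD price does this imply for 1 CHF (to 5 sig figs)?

1 CHF ÷ 0.20143 = 4.9645 BRL
4.9645 BRL ÷ 0.58341 = 8.50946 HKD

CHF/HKD = 8.5095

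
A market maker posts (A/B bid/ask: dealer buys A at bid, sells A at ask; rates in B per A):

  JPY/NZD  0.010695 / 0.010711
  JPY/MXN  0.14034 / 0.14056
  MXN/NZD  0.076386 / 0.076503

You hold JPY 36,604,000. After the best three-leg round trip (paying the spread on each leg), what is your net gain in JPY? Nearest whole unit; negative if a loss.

Best loop JPY → MXN → NZD → JPY:
JPY 36,604,000 × 0.14034 (sell JPY at bid) = MXN 5,137,005.36
MXN 5,137,005.36 × 0.076386 (sell MXN at bid) = NZD 392,395.29
NZD 392,395.29 ÷ 0.010711 (buy JPY at ask) = JPY 36,634,795

Net profit: JPY 30,795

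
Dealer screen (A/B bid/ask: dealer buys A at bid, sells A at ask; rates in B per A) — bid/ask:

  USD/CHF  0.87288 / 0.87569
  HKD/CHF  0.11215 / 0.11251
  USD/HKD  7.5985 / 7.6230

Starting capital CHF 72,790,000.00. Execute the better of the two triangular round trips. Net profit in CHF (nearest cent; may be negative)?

Best loop CHF → HKD → USD → CHF:
CHF 72,790,000.00 ÷ 0.11251 (buy HKD at ask) = HKD 646,964,714.25
HKD 646,964,714.25 ÷ 7.6230 (buy USD at ask) = USD 84,870,092.38
USD 84,870,092.38 × 0.87288 (sell USD at bid) = CHF 74,081,406.24

Net profit: CHF 1,291,406.24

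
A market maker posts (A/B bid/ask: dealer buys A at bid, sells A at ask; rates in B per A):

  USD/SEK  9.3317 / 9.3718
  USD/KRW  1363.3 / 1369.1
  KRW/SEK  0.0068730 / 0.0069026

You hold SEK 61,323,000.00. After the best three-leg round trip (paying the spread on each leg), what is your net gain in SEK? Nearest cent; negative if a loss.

Net result: SEK -12,033.88 (no profitable arbitrage after spreads)

Best loop SEK → USD → KRW → SEK:
SEK 61,323,000.00 ÷ 9.3718 (buy USD at ask) = USD 6,543,353.46
USD 6,543,353.46 × 1363.3 (sell USD at bid) = KRW 8,920,553,778
KRW 8,920,553,778 × 0.0068730 (sell KRW at bid) = SEK 61,310,966.12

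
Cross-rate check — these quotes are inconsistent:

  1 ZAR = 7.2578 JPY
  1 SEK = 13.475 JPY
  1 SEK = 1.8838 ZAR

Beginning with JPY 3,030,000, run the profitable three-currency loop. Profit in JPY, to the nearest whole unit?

Profit: JPY 44,352

Profitable loop is JPY → SEK → ZAR → JPY:
JPY 3,030,000 ÷ 13.475 = SEK 224,860.85
SEK 224,860.85 × 1.8838 = ZAR 423,592.88
ZAR 423,592.88 × 7.2578 = JPY 3,074,352
Profit = JPY 3,074,352 − JPY 3,030,000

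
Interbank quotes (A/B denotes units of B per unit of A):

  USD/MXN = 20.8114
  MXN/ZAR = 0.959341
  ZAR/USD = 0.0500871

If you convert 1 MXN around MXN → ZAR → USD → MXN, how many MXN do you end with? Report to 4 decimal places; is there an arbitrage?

Around MXN → ZAR → USD → MXN: 1 × 0.959341 × 0.0500871 × 20.8114 = 1.000000
Product ≈ 1 (deviation 0.000%, within rounding noise).

1.0000 (no arbitrage)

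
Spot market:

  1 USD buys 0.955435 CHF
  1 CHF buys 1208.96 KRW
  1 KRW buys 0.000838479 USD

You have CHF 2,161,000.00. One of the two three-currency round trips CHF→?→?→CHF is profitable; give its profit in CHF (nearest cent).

Profitable loop is CHF → USD → KRW → CHF:
CHF 2,161,000.00 ÷ 0.955435 = USD 2,261,796.98
USD 2,261,796.98 ÷ 0.000838479 = KRW 2,697,499,857
KRW 2,697,499,857 ÷ 1208.96 = CHF 2,231,256.50
Profit = CHF 2,231,256.50 − CHF 2,161,000.00

Profit: CHF 70,256.50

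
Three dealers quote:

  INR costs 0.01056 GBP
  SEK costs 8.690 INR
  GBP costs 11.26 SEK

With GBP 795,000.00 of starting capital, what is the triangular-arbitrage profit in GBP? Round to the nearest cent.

Profit: GBP 26,465.28

Profitable loop is GBP → SEK → INR → GBP:
GBP 795,000.00 × 11.26 = SEK 8,951,700.00
SEK 8,951,700.00 × 8.690 = INR 77,790,273.00
INR 77,790,273.00 × 0.01056 = GBP 821,465.28
Profit = GBP 821,465.28 − GBP 795,000.00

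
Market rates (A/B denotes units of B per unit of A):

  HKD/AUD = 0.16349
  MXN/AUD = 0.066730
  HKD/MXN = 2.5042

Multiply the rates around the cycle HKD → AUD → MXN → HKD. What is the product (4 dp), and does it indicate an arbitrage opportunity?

0.9784 (arbitrage exists)

Around HKD → AUD → MXN → HKD: 1 × 0.16349 ÷ 0.066730 ÷ 2.5042 = 0.978365
Product < 1; profitable direction is HKD → MXN → AUD → HKD.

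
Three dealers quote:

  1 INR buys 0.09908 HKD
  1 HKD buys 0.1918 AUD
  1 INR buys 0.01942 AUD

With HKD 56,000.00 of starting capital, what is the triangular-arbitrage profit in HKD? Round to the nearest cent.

Profit: HKD 1,227.22

Profitable loop is HKD → INR → AUD → HKD:
HKD 56,000.00 ÷ 0.09908 = INR 565,199.84
INR 565,199.84 × 0.01942 = AUD 10,976.18
AUD 10,976.18 ÷ 0.1918 = HKD 57,227.22
Profit = HKD 57,227.22 − HKD 56,000.00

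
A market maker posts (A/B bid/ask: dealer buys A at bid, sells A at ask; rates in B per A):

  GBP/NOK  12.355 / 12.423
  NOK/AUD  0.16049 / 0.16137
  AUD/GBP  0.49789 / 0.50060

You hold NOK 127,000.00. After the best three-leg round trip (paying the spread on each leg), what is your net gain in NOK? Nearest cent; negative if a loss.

Best loop NOK → GBP → AUD → NOK:
NOK 127,000.00 ÷ 12.423 (buy GBP at ask) = GBP 10,222.97
GBP 10,222.97 ÷ 0.50060 (buy AUD at ask) = AUD 20,421.44
AUD 20,421.44 ÷ 0.16137 (buy NOK at ask) = NOK 126,550.42

Net result: NOK -449.58 (no profitable arbitrage after spreads)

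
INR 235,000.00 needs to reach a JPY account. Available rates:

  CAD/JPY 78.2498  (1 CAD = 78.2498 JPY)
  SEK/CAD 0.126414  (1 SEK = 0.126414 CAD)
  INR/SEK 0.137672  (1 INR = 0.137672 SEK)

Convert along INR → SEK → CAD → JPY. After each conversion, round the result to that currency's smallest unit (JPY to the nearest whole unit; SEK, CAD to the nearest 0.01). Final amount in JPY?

INR 235,000.00 × 0.137672 = SEK 32,352.92
SEK 32,352.92 × 0.126414 = CAD 4,089.86
CAD 4,089.86 × 78.2498 = JPY 320,031

JPY 320,031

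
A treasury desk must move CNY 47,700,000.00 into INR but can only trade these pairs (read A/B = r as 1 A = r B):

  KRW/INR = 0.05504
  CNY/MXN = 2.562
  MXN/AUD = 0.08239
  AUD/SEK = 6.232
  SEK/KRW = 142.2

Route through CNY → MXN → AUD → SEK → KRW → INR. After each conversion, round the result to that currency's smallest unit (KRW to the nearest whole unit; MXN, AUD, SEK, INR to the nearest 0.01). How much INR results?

CNY 47,700,000.00 × 2.562 = MXN 122,207,400.00
MXN 122,207,400.00 × 0.08239 = AUD 10,068,667.69
AUD 10,068,667.69 × 6.232 = SEK 62,747,937.04
SEK 62,747,937.04 × 142.2 = KRW 8,922,756,647
KRW 8,922,756,647 × 0.05504 = INR 491,108,525.85

INR 491,108,525.85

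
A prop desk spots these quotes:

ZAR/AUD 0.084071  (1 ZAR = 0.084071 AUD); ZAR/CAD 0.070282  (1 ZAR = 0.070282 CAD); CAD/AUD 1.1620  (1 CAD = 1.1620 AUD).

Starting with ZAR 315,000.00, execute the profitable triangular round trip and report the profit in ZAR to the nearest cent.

Profit: ZAR 9,269.82

Profitable loop is ZAR → AUD → CAD → ZAR:
ZAR 315,000.00 × 0.084071 = AUD 26,482.37
AUD 26,482.37 ÷ 1.1620 = CAD 22,790.33
CAD 22,790.33 ÷ 0.070282 = ZAR 324,269.82
Profit = ZAR 324,269.82 − ZAR 315,000.00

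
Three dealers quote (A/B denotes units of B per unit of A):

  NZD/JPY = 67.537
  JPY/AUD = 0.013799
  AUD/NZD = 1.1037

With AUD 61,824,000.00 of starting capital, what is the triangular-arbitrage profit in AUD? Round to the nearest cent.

Profitable loop is AUD → NZD → JPY → AUD:
AUD 61,824,000.00 × 1.1037 = NZD 68,235,148.80
NZD 68,235,148.80 × 67.537 = JPY 4,608,397,245
JPY 4,608,397,245 × 0.013799 = AUD 63,591,273.58
Profit = AUD 63,591,273.58 − AUD 61,824,000.00

Profit: AUD 1,767,273.58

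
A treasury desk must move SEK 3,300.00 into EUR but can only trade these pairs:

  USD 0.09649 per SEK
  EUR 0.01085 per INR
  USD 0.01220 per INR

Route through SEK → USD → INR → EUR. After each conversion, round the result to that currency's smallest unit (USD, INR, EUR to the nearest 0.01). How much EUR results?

SEK 3,300.00 × 0.09649 = USD 318.42
USD 318.42 ÷ 0.01220 = INR 26,100.00
INR 26,100.00 × 0.01085 = EUR 283.19

EUR 283.19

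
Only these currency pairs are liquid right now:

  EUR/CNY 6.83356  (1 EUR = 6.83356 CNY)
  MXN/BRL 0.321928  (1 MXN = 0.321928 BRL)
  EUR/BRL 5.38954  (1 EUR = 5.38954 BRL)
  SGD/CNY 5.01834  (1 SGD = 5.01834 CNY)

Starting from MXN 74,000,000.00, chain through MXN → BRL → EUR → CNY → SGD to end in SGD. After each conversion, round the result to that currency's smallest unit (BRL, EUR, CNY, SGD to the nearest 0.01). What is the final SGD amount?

MXN 74,000,000.00 × 0.321928 = BRL 23,822,672.00
BRL 23,822,672.00 ÷ 5.38954 = EUR 4,420,167.95
EUR 4,420,167.95 × 6.83356 = CNY 30,205,482.90
CNY 30,205,482.90 ÷ 5.01834 = SGD 6,019,018.82

SGD 6,019,018.82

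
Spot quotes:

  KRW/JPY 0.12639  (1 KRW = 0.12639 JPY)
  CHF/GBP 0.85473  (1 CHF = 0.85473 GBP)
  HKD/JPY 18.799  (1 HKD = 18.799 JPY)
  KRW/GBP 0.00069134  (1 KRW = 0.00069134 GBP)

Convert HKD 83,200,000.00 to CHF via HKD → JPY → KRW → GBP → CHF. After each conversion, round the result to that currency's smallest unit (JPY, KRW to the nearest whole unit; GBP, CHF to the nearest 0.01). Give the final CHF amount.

CHF 10,009,401.23

HKD 83,200,000.00 × 18.799 = JPY 1,564,076,800
JPY 1,564,076,800 ÷ 0.12639 = KRW 12,375,004,352
KRW 12,375,004,352 × 0.00069134 = GBP 8,555,335.51
GBP 8,555,335.51 ÷ 0.85473 = CHF 10,009,401.23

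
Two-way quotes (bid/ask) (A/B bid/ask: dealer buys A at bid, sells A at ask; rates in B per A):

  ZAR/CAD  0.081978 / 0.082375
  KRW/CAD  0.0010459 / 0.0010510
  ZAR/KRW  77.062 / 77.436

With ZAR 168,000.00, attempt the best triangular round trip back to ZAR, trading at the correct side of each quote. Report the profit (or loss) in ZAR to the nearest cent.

Best loop ZAR → CAD → KRW → ZAR:
ZAR 168,000.00 × 0.081978 (sell ZAR at bid) = CAD 13,772.30
CAD 13,772.30 ÷ 0.0010510 (buy KRW at ask) = KRW 13,104,000
KRW 13,104,000 ÷ 77.436 (buy ZAR at ask) = ZAR 169,223.62

Net profit: ZAR 1,223.62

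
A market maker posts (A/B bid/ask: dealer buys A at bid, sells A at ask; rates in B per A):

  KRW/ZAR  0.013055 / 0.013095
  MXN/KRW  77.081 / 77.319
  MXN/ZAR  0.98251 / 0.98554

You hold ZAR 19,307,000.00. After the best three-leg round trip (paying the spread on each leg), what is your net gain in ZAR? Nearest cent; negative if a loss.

Net profit: ZAR 406,546.31

Best loop ZAR → MXN → KRW → ZAR:
ZAR 19,307,000.00 ÷ 0.98554 (buy MXN at ask) = MXN 19,590,275.38
MXN 19,590,275.38 × 77.081 (sell MXN at bid) = KRW 1,510,038,017
KRW 1,510,038,017 × 0.013055 (sell KRW at bid) = ZAR 19,713,546.31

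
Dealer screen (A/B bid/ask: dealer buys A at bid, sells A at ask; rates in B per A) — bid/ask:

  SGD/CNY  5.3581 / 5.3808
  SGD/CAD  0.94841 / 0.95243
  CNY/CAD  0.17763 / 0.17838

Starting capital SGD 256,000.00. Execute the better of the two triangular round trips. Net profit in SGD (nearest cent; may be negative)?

Net result: SGD -180.27 (no profitable arbitrage after spreads)

Best loop SGD → CNY → CAD → SGD:
SGD 256,000.00 × 5.3581 (sell SGD at bid) = CNY 1,371,673.60
CNY 1,371,673.60 × 0.17763 (sell CNY at bid) = CAD 243,650.38
CAD 243,650.38 ÷ 0.95243 (buy SGD at ask) = SGD 255,819.73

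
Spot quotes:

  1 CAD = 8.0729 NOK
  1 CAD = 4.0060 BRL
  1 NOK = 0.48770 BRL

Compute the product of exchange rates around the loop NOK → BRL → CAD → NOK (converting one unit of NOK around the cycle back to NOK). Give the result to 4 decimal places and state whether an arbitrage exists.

Around NOK → BRL → CAD → NOK: 1 × 0.48770 ÷ 4.0060 × 8.0729 = 0.982814
Product < 1; profitable direction is NOK → CAD → BRL → NOK.

0.9828 (arbitrage exists)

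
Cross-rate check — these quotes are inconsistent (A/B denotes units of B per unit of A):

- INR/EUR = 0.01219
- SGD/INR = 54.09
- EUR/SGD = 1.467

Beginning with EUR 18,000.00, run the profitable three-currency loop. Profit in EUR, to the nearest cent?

Profit: EUR 608.94

Profitable loop is EUR → INR → SGD → EUR:
EUR 18,000.00 ÷ 0.01219 = INR 1,476,620.18
INR 1,476,620.18 ÷ 54.09 = SGD 27,299.32
SGD 27,299.32 ÷ 1.467 = EUR 18,608.94
Profit = EUR 18,608.94 − EUR 18,000.00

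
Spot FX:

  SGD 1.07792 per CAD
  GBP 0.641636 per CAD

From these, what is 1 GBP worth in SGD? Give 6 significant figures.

GBP/SGD = 1.67996

1 GBP ÷ 0.641636 = 1.55852 CAD
1.55852 CAD × 1.07792 = 1.67996 SGD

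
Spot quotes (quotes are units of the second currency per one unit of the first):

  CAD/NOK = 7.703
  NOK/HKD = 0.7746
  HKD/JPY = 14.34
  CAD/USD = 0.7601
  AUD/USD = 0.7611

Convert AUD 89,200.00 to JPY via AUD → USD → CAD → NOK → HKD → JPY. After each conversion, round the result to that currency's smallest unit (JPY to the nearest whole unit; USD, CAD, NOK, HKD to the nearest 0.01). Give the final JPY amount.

AUD 89,200.00 × 0.7611 = USD 67,890.12
USD 67,890.12 ÷ 0.7601 = CAD 89,317.35
CAD 89,317.35 × 7.703 = NOK 688,011.55
NOK 688,011.55 × 0.7746 = HKD 532,933.75
HKD 532,933.75 × 14.34 = JPY 7,642,270

JPY 7,642,270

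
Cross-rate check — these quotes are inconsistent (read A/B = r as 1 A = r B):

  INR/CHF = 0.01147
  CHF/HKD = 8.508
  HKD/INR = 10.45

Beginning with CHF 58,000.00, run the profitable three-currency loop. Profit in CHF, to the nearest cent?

Profitable loop is CHF → HKD → INR → CHF:
CHF 58,000.00 × 8.508 = HKD 493,464.00
HKD 493,464.00 × 10.45 = INR 5,156,698.80
INR 5,156,698.80 × 0.01147 = CHF 59,147.34
Profit = CHF 59,147.34 − CHF 58,000.00

Profit: CHF 1,147.34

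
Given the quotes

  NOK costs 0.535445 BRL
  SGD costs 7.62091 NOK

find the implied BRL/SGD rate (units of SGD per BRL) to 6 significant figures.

1 BRL ÷ 0.535445 = 1.86761 NOK
1.86761 NOK ÷ 7.62091 = 0.245063 SGD

BRL/SGD = 0.245063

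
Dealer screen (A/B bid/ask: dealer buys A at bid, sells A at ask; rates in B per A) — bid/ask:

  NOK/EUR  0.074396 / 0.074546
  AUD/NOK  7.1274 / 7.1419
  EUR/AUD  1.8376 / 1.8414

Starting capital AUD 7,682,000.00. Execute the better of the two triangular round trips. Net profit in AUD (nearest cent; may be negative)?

Best loop AUD → EUR → NOK → AUD:
AUD 7,682,000.00 ÷ 1.8414 (buy EUR at ask) = EUR 4,171,825.78
EUR 4,171,825.78 ÷ 0.074546 (buy NOK at ask) = NOK 55,963,107.14
NOK 55,963,107.14 ÷ 7.1419 (buy AUD at ask) = AUD 7,835,885.01

Net profit: AUD 153,885.01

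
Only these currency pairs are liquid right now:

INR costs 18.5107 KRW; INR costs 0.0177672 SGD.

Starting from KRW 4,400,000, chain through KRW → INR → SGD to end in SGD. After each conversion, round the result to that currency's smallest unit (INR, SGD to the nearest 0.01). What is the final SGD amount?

SGD 4,223.27

KRW 4,400,000 ÷ 18.5107 = INR 237,700.36
INR 237,700.36 × 0.0177672 = SGD 4,223.27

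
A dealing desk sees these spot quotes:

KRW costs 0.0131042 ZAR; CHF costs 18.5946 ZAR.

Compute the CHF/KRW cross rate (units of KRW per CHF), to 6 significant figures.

1 CHF × 18.5946 = 18.5946 ZAR
18.5946 ZAR ÷ 0.0131042 = 1418.98 KRW

CHF/KRW = 1418.98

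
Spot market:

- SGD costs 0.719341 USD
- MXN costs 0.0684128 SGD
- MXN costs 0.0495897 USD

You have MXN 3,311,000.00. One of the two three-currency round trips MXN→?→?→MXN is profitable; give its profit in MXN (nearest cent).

Profitable loop is MXN → USD → SGD → MXN:
MXN 3,311,000.00 × 0.0495897 = USD 164,191.50
USD 164,191.50 ÷ 0.719341 = SGD 228,252.66
SGD 228,252.66 ÷ 0.0684128 = MXN 3,336,402.84
Profit = MXN 3,336,402.84 − MXN 3,311,000.00

Profit: MXN 25,402.84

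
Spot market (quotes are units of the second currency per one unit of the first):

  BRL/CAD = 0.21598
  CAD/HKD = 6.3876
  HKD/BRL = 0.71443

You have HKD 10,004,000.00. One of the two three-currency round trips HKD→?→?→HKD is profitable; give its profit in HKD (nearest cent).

Profit: HKD 145,923.08

Profitable loop is HKD → CAD → BRL → HKD:
HKD 10,004,000.00 ÷ 6.3876 = CAD 1,566,159.43
CAD 1,566,159.43 ÷ 0.21598 = BRL 7,251,409.55
BRL 7,251,409.55 ÷ 0.71443 = HKD 10,149,923.08
Profit = HKD 10,149,923.08 − HKD 10,004,000.00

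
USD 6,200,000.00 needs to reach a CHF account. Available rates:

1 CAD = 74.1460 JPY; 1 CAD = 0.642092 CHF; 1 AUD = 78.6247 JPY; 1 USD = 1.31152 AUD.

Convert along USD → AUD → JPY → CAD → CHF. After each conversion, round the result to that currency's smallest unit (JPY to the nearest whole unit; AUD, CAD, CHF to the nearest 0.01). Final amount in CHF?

CHF 5,536,497.92

USD 6,200,000.00 × 1.31152 = AUD 8,131,424.00
AUD 8,131,424.00 × 78.6247 = JPY 639,330,773
JPY 639,330,773 ÷ 74.1460 = CAD 8,622,592.90
CAD 8,622,592.90 × 0.642092 = CHF 5,536,497.92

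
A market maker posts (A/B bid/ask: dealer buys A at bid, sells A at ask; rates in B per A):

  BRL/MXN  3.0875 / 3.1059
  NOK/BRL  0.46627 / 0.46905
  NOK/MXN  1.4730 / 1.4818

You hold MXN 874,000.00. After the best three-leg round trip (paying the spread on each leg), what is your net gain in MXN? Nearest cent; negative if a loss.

Best loop MXN → BRL → NOK → MXN:
MXN 874,000.00 ÷ 3.1059 (buy BRL at ask) = BRL 281,399.92
BRL 281,399.92 ÷ 0.46905 (buy NOK at ask) = NOK 599,935.86
NOK 599,935.86 × 1.4730 (sell NOK at bid) = MXN 883,705.53

Net profit: MXN 9,705.53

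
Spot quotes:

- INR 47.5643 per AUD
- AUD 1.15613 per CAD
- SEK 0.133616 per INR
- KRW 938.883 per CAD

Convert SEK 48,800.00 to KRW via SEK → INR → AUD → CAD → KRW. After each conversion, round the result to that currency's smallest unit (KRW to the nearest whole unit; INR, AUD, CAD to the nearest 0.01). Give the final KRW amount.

SEK 48,800.00 ÷ 0.133616 = INR 365,225.72
INR 365,225.72 ÷ 47.5643 = AUD 7,678.57
AUD 7,678.57 ÷ 1.15613 = CAD 6,641.61
CAD 6,641.61 × 938.883 = KRW 6,235,695

KRW 6,235,695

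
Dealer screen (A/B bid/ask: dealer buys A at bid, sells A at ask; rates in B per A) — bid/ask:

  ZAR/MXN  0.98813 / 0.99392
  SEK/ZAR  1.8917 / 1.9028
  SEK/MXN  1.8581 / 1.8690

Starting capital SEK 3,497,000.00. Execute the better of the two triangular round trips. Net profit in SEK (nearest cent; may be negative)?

Best loop SEK → ZAR → MXN → SEK:
SEK 3,497,000.00 × 1.8917 (sell SEK at bid) = ZAR 6,615,274.90
ZAR 6,615,274.90 × 0.98813 (sell ZAR at bid) = MXN 6,536,751.59
MXN 6,536,751.59 ÷ 1.8690 (buy SEK at ask) = SEK 3,497,459.38

Net profit: SEK 459.38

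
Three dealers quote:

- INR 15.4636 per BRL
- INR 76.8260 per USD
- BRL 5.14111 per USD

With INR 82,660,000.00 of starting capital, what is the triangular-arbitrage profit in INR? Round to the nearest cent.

Profit: INR 2,877,131.57

Profitable loop is INR → USD → BRL → INR:
INR 82,660,000.00 ÷ 76.8260 = USD 1,075,937.83
USD 1,075,937.83 × 5.14111 = BRL 5,531,514.76
BRL 5,531,514.76 × 15.4636 = INR 85,537,131.57
Profit = INR 85,537,131.57 − INR 82,660,000.00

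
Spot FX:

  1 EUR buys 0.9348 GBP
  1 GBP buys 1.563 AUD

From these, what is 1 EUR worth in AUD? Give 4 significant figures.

1 EUR × 0.9348 = 0.9348 GBP
0.9348 GBP × 1.563 = 1.46109 AUD

EUR/AUD = 1.461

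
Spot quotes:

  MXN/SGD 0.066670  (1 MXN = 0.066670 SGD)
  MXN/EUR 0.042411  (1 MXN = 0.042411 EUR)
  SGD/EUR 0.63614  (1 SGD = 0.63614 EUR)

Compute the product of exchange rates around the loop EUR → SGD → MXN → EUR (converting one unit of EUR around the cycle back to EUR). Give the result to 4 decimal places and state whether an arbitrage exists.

1.0000 (no arbitrage)

Around EUR → SGD → MXN → EUR: 1 ÷ 0.63614 ÷ 0.066670 × 0.042411 = 0.999989
Product ≈ 1 (deviation 0.001%, within rounding noise).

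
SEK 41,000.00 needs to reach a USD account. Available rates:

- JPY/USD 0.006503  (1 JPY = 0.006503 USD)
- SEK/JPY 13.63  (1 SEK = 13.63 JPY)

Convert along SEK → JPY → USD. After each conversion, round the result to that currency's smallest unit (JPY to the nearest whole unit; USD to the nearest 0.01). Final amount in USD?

USD 3,634.07

SEK 41,000.00 × 13.63 = JPY 558,830
JPY 558,830 × 0.006503 = USD 3,634.07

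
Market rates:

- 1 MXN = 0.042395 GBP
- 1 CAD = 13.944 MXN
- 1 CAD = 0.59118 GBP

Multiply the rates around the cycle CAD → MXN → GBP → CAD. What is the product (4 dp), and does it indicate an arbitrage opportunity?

Around CAD → MXN → GBP → CAD: 1 × 13.944 × 0.042395 ÷ 0.59118 = 0.999959
Product ≈ 1 (deviation 0.004%, within rounding noise).

1.0000 (no arbitrage)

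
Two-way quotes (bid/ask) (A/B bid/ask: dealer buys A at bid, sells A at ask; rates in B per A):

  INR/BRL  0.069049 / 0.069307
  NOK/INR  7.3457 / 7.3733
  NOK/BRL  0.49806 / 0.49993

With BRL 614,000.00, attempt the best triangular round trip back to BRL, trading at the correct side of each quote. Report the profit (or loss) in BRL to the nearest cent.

Best loop BRL → NOK → INR → BRL:
BRL 614,000.00 ÷ 0.49993 (buy NOK at ask) = NOK 1,228,171.94
NOK 1,228,171.94 × 7.3457 (sell NOK at bid) = INR 9,021,782.65
INR 9,021,782.65 × 0.069049 (sell INR at bid) = BRL 622,945.07

Net profit: BRL 8,945.07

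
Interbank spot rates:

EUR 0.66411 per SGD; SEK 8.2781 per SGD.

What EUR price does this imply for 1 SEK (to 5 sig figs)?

1 SEK ÷ 8.2781 = 0.120801 SGD
0.120801 SGD × 0.66411 = 0.0802249 EUR

SEK/EUR = 0.080225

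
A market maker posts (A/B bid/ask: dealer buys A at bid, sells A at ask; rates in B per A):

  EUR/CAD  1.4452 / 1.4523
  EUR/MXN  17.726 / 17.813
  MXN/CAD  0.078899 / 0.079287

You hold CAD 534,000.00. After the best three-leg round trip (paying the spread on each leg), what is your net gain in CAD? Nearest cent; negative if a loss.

Net profit: CAD 12,424.49

Best loop CAD → MXN → EUR → CAD:
CAD 534,000.00 ÷ 0.079287 (buy MXN at ask) = MXN 6,735,025.92
MXN 6,735,025.92 ÷ 17.813 (buy EUR at ask) = EUR 378,096.11
EUR 378,096.11 × 1.4452 (sell EUR at bid) = CAD 546,424.49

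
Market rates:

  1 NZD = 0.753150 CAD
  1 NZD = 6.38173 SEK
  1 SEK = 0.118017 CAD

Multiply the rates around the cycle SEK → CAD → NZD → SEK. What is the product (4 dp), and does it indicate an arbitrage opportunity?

1.0000 (no arbitrage)

Around SEK → CAD → NZD → SEK: 1 × 0.118017 ÷ 0.753150 × 6.38173 = 1.000003
Product ≈ 1 (deviation 0.000%, within rounding noise).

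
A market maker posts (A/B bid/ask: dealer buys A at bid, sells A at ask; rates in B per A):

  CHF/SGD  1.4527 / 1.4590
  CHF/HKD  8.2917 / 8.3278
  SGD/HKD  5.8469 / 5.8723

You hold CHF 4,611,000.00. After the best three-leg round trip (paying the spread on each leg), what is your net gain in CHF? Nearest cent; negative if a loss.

Best loop CHF → SGD → HKD → CHF:
CHF 4,611,000.00 × 1.4527 (sell CHF at bid) = SGD 6,698,399.70
SGD 6,698,399.70 × 5.8469 (sell SGD at bid) = HKD 39,164,873.21
HKD 39,164,873.21 ÷ 8.3278 (buy CHF at ask) = CHF 4,702,907.52

Net profit: CHF 91,907.52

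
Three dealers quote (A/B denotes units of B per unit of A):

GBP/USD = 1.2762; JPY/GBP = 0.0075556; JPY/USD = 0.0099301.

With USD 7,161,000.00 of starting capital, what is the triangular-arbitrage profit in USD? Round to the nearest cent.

Profit: USD 213,619.16

Profitable loop is USD → GBP → JPY → USD:
USD 7,161,000.00 ÷ 1.2762 = GBP 5,611,189.47
GBP 5,611,189.47 ÷ 0.0075556 = JPY 742,653,061
JPY 742,653,061 × 0.0099301 = USD 7,374,619.16
Profit = USD 7,374,619.16 − USD 7,161,000.00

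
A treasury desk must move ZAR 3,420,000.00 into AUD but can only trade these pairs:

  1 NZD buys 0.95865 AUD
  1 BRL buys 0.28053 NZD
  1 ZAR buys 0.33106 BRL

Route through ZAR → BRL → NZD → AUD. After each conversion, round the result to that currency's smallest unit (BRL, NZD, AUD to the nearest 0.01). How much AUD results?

ZAR 3,420,000.00 × 0.33106 = BRL 1,132,225.20
BRL 1,132,225.20 × 0.28053 = NZD 317,623.14
NZD 317,623.14 × 0.95865 = AUD 304,489.42

AUD 304,489.42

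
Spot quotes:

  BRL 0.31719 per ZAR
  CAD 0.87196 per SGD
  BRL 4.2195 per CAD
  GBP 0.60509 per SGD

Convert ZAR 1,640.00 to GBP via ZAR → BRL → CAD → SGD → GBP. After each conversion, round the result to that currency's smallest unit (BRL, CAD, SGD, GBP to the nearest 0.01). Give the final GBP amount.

ZAR 1,640.00 × 0.31719 = BRL 520.19
BRL 520.19 ÷ 4.2195 = CAD 123.28
CAD 123.28 ÷ 0.87196 = SGD 141.38
SGD 141.38 × 0.60509 = GBP 85.55

GBP 85.55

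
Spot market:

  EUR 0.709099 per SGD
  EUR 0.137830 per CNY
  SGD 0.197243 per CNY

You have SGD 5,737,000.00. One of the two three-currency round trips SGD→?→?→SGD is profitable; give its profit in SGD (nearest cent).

Profit: SGD 84,696.57

Profitable loop is SGD → EUR → CNY → SGD:
SGD 5,737,000.00 × 0.709099 = EUR 4,068,100.96
EUR 4,068,100.96 ÷ 0.137830 = CNY 29,515,351.98
CNY 29,515,351.98 × 0.197243 = SGD 5,821,696.57
Profit = SGD 5,821,696.57 − SGD 5,737,000.00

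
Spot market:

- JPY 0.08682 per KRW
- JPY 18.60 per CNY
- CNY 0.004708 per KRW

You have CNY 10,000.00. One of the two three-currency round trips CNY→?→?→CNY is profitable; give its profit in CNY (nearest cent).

Profitable loop is CNY → JPY → KRW → CNY:
CNY 10,000.00 × 18.60 = JPY 186,000
JPY 186,000 ÷ 0.08682 = KRW 2,142,364
KRW 2,142,364 × 0.004708 = CNY 10,086.25
Profit = CNY 10,086.25 − CNY 10,000.00

Profit: CNY 86.25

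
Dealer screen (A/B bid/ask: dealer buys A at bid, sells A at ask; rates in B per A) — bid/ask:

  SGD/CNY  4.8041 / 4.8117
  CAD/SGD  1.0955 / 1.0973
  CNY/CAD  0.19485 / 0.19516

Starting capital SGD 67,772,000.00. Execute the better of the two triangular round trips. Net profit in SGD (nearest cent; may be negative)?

Best loop SGD → CNY → CAD → SGD:
SGD 67,772,000.00 × 4.8041 (sell SGD at bid) = CNY 325,583,465.20
CNY 325,583,465.20 × 0.19485 (sell CNY at bid) = CAD 63,439,938.19
CAD 63,439,938.19 × 1.0955 (sell CAD at bid) = SGD 69,498,452.29

Net profit: SGD 1,726,452.29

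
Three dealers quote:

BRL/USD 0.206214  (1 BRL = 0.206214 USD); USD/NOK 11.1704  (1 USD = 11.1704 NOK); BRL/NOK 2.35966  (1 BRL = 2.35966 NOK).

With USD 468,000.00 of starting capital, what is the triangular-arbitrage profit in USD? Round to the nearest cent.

Profit: USD 11,411.46

Profitable loop is USD → BRL → NOK → USD:
USD 468,000.00 ÷ 0.206214 = BRL 2,269,487.04
BRL 2,269,487.04 × 2.35966 = NOK 5,355,217.78
NOK 5,355,217.78 ÷ 11.1704 = USD 479,411.46
Profit = USD 479,411.46 − USD 468,000.00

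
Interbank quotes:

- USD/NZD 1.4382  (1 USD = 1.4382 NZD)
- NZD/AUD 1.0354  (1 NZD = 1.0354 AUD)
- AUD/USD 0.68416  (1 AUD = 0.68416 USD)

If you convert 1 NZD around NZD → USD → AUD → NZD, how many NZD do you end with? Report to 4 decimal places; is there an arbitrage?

0.9816 (arbitrage exists)

Around NZD → USD → AUD → NZD: 1 ÷ 1.4382 ÷ 0.68416 ÷ 1.0354 = 0.981556
Product < 1; profitable direction is NZD → AUD → USD → NZD.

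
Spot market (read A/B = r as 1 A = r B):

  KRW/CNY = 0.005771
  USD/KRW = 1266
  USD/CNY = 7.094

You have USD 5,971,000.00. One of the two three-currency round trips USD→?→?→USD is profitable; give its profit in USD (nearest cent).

Profitable loop is USD → KRW → CNY → USD:
USD 5,971,000.00 × 1266 = KRW 7,559,286,000
KRW 7,559,286,000 × 0.005771 = CNY 43,624,639.51
CNY 43,624,639.51 ÷ 7.094 = USD 6,149,512.19
Profit = USD 6,149,512.19 − USD 5,971,000.00

Profit: USD 178,512.19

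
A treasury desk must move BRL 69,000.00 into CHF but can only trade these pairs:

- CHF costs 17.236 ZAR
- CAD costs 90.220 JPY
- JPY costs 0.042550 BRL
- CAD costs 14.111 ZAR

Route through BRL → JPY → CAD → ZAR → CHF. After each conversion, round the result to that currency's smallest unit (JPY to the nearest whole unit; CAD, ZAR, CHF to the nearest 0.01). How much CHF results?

CHF 14,715.27

BRL 69,000.00 ÷ 0.042550 = JPY 1,621,622
JPY 1,621,622 ÷ 90.220 = CAD 17,974.09
CAD 17,974.09 × 14.111 = ZAR 253,632.38
ZAR 253,632.38 ÷ 17.236 = CHF 14,715.27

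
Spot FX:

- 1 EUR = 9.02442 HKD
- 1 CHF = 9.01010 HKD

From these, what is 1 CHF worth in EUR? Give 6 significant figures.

1 CHF × 9.01010 = 9.0101 HKD
9.0101 HKD ÷ 9.02442 = 0.998413 EUR

CHF/EUR = 0.998413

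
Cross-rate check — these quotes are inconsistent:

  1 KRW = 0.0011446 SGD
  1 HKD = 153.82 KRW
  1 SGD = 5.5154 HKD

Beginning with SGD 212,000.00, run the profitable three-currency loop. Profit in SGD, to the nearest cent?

Profit: SGD 6,319.38

Profitable loop is SGD → KRW → HKD → SGD:
SGD 212,000.00 ÷ 0.0011446 = KRW 185,217,543
KRW 185,217,543 ÷ 153.82 = HKD 1,204,118.73
HKD 1,204,118.73 ÷ 5.5154 = SGD 218,319.38
Profit = SGD 218,319.38 − SGD 212,000.00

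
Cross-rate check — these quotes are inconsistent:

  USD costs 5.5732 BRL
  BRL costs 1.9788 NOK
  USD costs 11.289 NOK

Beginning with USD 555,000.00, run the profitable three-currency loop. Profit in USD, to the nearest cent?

Profit: USD 13,122.42

Profitable loop is USD → NOK → BRL → USD:
USD 555,000.00 × 11.289 = NOK 6,265,395.00
NOK 6,265,395.00 ÷ 1.9788 = BRL 3,166,259.85
BRL 3,166,259.85 ÷ 5.5732 = USD 568,122.42
Profit = USD 568,122.42 − USD 555,000.00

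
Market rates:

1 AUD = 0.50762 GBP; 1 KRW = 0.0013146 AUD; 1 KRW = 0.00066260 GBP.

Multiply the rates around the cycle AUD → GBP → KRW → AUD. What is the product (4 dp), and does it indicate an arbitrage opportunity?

Around AUD → GBP → KRW → AUD: 1 × 0.50762 ÷ 0.00066260 × 0.0013146 = 1.007119
Product > 1; profitable direction is AUD → GBP → KRW → AUD.

1.0071 (arbitrage exists)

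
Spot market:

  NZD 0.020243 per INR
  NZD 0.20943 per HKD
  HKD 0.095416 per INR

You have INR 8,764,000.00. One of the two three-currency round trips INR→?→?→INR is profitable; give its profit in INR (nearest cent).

Profit: INR 114,040.97

Profitable loop is INR → NZD → HKD → INR:
INR 8,764,000.00 × 0.020243 = NZD 177,409.65
NZD 177,409.65 ÷ 0.20943 = HKD 847,107.16
HKD 847,107.16 ÷ 0.095416 = INR 8,878,040.97
Profit = INR 8,878,040.97 − INR 8,764,000.00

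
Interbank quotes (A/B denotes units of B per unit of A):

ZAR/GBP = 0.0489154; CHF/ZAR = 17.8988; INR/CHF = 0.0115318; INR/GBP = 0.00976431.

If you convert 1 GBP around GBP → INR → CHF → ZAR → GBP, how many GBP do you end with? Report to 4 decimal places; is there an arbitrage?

1.0340 (arbitrage exists)

Around GBP → INR → CHF → ZAR → GBP: 1 ÷ 0.00976431 × 0.0115318 × 17.8988 × 0.0489154 = 1.034011
Product > 1; profitable direction is GBP → INR → CHF → ZAR → GBP.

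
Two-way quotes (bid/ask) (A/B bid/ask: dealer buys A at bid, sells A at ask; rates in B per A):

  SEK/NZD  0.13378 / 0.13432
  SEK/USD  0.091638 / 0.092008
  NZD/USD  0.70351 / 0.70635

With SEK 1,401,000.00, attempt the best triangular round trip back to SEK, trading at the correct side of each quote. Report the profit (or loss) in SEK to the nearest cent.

Net profit: SEK 32,091.80

Best loop SEK → NZD → USD → SEK:
SEK 1,401,000.00 × 0.13378 (sell SEK at bid) = NZD 187,425.78
NZD 187,425.78 × 0.70351 (sell NZD at bid) = USD 131,855.91
USD 131,855.91 ÷ 0.092008 (buy SEK at ask) = SEK 1,433,091.80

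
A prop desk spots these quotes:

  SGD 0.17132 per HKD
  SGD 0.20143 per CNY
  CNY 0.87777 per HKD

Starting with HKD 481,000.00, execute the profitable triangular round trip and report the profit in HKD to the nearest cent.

Profit: HKD 15,411.57

Profitable loop is HKD → CNY → SGD → HKD:
HKD 481,000.00 × 0.87777 = CNY 422,207.37
CNY 422,207.37 × 0.20143 = SGD 85,045.23
SGD 85,045.23 ÷ 0.17132 = HKD 496,411.57
Profit = HKD 496,411.57 − HKD 481,000.00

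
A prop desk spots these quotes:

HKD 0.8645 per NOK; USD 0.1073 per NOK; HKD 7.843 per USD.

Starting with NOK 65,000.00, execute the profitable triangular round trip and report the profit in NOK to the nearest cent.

Profitable loop is NOK → HKD → USD → NOK:
NOK 65,000.00 × 0.8645 = HKD 56,192.50
HKD 56,192.50 ÷ 7.843 = USD 7,164.67
USD 7,164.67 ÷ 0.1073 = NOK 66,772.31
Profit = NOK 66,772.31 − NOK 65,000.00

Profit: NOK 1,772.31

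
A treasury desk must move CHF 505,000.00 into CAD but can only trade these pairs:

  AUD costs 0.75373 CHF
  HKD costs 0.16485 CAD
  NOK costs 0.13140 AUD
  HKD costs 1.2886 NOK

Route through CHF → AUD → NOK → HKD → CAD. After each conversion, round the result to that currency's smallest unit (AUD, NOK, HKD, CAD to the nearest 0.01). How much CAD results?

CAD 652,305.49

CHF 505,000.00 ÷ 0.75373 = AUD 670,001.19
AUD 670,001.19 ÷ 0.13140 = NOK 5,098,943.61
NOK 5,098,943.61 ÷ 1.2886 = HKD 3,956,963.84
HKD 3,956,963.84 × 0.16485 = CAD 652,305.49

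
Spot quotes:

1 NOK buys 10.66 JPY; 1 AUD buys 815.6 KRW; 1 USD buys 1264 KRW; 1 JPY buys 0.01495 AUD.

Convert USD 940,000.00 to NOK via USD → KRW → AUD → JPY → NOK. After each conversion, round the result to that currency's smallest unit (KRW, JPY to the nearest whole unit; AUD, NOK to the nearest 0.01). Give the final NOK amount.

USD 940,000.00 × 1264 = KRW 1,188,160,000
KRW 1,188,160,000 ÷ 815.6 = AUD 1,456,792.55
AUD 1,456,792.55 ÷ 0.01495 = JPY 97,444,318
JPY 97,444,318 ÷ 10.66 = NOK 9,141,118.01

NOK 9,141,118.01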